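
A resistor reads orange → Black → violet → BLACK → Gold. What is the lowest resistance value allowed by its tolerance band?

291.65 Ω

Orange → 3 (first significant figure)
Black → 0 (second significant figure)
Violet → 7 (third significant figure)
Black → ×1 multiplier
Gold → ±5% tolerance
307 × 1 = 307 Ω
Lowest = 307 × (1 − 5/100) = 291.65 Ω.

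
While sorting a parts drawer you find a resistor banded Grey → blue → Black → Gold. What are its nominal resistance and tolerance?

86 Ω ±5%

Grey → 8 (first significant figure)
Blue → 6 (second significant figure)
Black → ×1 multiplier
Gold → ±5% tolerance
86 × 1 = 86 Ω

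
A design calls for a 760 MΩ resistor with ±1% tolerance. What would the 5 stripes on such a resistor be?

760000000 Ω = 760 × 10^6.
7 → violet
6 → blue
0 → black
Multiplier 10^6 → blue.
±1% tolerance → brown.

violet, blue, black, blue, brown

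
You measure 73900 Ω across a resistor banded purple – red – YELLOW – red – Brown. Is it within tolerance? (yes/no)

Violet → 7 (first significant figure)
Red → 2 (second significant figure)
Yellow → 4 (third significant figure)
Red → ×10^2 multiplier
Brown → ±1% tolerance
724 × 100 = 72400 Ω
Allowed range: 71676 Ω to 73124 Ω.
73900 Ω lies outside that range.

no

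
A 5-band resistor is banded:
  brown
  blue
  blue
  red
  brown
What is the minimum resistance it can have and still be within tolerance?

Brown → 1 (first significant figure)
Blue → 6 (second significant figure)
Blue → 6 (third significant figure)
Red → ×10^2 multiplier
Brown → ±1% tolerance
166 × 100 = 16600 Ω
Minimum = 16600 × (1 − 1/100) = 16434 Ω.

16434 Ω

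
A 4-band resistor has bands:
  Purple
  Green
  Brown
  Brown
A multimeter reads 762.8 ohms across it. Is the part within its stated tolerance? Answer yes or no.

Violet → 7 (first significant figure)
Green → 5 (second significant figure)
Brown → ×10 multiplier
Brown → ±1% tolerance
75 × 10 = 750 Ω
Allowed range: 742.5 Ω to 757.5 Ω.
762.8 ohms lies outside that range.

no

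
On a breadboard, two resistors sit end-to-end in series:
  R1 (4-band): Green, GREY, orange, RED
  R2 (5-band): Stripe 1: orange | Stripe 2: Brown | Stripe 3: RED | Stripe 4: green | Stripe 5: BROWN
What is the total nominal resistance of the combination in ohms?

R1: green, grey → 58; orange ×10^3 → 58000 Ω.
R2: orange, brown, red → 312; green ×10^5 → 31200000 Ω.
Series: 58000 + 31200000 = 31258000 Ω.

31258000 Ω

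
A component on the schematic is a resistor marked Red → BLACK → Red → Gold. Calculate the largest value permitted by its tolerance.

2100 Ω

Red → 2 (first significant figure)
Black → 0 (second significant figure)
Red → ×10^2 multiplier
Gold → ±5% tolerance
20 × 100 = 2000 Ω
Largest = 2000 × (1 + 5/100) = 2100 Ω.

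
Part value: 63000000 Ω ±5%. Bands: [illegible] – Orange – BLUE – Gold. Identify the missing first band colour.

blue

63000000 Ω = 63 × 10^6.
The first band gives digit 6 of the significand, and 6 is blue.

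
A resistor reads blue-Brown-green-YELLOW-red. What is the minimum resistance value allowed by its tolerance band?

Blue → 6 (first significant figure)
Brown → 1 (second significant figure)
Green → 5 (third significant figure)
Yellow → ×10^4 multiplier
Red → ±2% tolerance
615 × 10000 = 6150000 Ω
Minimum = 6150000 × (1 − 2/100) = 6027000 Ω.

6027000 Ω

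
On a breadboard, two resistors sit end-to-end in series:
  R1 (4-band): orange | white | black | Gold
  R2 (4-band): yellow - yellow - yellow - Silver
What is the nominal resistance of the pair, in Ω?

R1: orange, white → 39; black ×1 → 39 Ω.
R2: yellow, yellow → 44; yellow ×10^4 → 440000 Ω.
Series: 39 + 440000 = 440039 Ω.

440039 Ω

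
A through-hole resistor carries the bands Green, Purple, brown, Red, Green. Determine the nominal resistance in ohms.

Green → 5 (first significant figure)
Violet → 7 (second significant figure)
Brown → 1 (third significant figure)
Red → ×10^2 multiplier
571 × 100 = 57100 Ω

57100 Ω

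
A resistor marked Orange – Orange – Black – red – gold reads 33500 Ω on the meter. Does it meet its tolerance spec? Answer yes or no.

yes

Orange → 3 (first significant figure)
Orange → 3 (second significant figure)
Black → 0 (third significant figure)
Red → ×10^2 multiplier
Gold → ±5% tolerance
330 × 100 = 33000 Ω
Allowed range: 31350 Ω to 34650 Ω.
33500 Ω lies inside that range.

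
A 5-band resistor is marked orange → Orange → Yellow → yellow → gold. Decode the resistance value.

Orange → 3 (first significant figure)
Orange → 3 (second significant figure)
Yellow → 4 (third significant figure)
Yellow → ×10^4 multiplier
334 × 10000 = 3340000 Ω

3340000 Ω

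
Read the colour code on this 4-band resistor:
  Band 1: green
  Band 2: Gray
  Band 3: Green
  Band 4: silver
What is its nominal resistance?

Green → 5 (first significant figure)
Grey → 8 (second significant figure)
Green → ×10^5 multiplier
58 × 100000 = 5800000 Ω

5800000 Ω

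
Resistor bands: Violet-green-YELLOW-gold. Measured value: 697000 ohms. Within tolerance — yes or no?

no

Violet → 7 (first significant figure)
Green → 5 (second significant figure)
Yellow → ×10^4 multiplier
Gold → ±5% tolerance
75 × 10000 = 750000 Ω
Allowed range: 712500 Ω to 787500 Ω.
697000 ohms lies outside that range.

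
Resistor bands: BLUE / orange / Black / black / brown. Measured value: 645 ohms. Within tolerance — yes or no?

Blue → 6 (first significant figure)
Orange → 3 (second significant figure)
Black → 0 (third significant figure)
Black → ×1 multiplier
Brown → ±1% tolerance
630 × 1 = 630 Ω
Allowed range: 623.7 Ω to 636.3 Ω.
645 ohms lies outside that range.

no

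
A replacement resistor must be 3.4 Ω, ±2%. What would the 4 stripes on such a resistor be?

orange, yellow, gold, red

3.4 Ω = 34 × 10^-1.
3 → orange
4 → yellow
Multiplier 10^-1 → gold.
±2% tolerance → red.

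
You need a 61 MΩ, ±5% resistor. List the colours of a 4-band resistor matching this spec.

61000000 Ω = 61 × 10^6.
6 → blue
1 → brown
Multiplier 10^6 → blue.
±5% tolerance → gold.

blue, brown, blue, gold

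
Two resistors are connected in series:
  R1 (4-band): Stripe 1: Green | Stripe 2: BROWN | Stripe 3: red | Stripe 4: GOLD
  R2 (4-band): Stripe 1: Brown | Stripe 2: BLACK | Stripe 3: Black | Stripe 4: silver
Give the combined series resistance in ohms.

R1: green, brown → 51; red ×10^2 → 5100 Ω.
R2: brown, black → 10; black ×1 → 10 Ω.
Series: 5100 + 10 = 5110 Ω.

5110 Ω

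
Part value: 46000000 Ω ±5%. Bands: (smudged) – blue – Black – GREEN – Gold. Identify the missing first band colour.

yellow

46000000 Ω = 460 × 10^5.
The first band gives digit 4 of the significand, and 4 is yellow.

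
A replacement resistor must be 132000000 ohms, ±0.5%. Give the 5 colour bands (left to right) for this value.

132000000 Ω = 132 × 10^6.
1 → brown
3 → orange
2 → red
Multiplier 10^6 → blue.
±0.5% tolerance → green.

brown, orange, red, blue, green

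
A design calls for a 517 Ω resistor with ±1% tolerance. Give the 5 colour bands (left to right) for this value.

green, brown, violet, black, brown

517 Ω = 517 × 10^0.
5 → green
1 → brown
7 → violet
Multiplier 10^0 → black.
±1% tolerance → brown.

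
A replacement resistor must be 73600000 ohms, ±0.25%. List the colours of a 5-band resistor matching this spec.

73600000 Ω = 736 × 10^5.
7 → violet
3 → orange
6 → blue
Multiplier 10^5 → green.
±0.25% tolerance → blue.

violet, orange, blue, green, blue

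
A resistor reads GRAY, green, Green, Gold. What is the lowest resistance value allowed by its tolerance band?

Grey → 8 (first significant figure)
Green → 5 (second significant figure)
Green → ×10^5 multiplier
Gold → ±5% tolerance
85 × 100000 = 8500000 Ω
Lowest = 8500000 × (1 − 5/100) = 8075000 Ω.

8075000 Ω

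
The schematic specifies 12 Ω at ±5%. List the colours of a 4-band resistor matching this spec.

12 Ω = 12 × 10^0.
1 → brown
2 → red
Multiplier 10^0 → black.
±5% tolerance → gold.

brown, red, black, gold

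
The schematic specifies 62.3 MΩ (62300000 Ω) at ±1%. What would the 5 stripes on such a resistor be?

blue, red, orange, green, brown

62300000 Ω = 623 × 10^5.
6 → blue
2 → red
3 → orange
Multiplier 10^5 → green.
±1% tolerance → brown.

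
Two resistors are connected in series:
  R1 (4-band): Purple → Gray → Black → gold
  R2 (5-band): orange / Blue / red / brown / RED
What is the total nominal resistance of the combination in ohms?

3698 Ω

R1: violet, grey → 78; black ×1 → 78 Ω.
R2: orange, blue, red → 362; brown ×10 → 3620 Ω.
Series: 78 + 3620 = 3698 Ω.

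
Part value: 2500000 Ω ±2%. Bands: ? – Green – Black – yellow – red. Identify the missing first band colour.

2500000 Ω = 250 × 10^4.
The first band gives digit 2 of the significand, and 2 is red.

red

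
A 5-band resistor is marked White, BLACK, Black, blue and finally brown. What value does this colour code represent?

White → 9 (first significant figure)
Black → 0 (second significant figure)
Black → 0 (third significant figure)
Blue → ×10^6 multiplier
900 × 1000000 = 900000000 Ω

900000000 Ω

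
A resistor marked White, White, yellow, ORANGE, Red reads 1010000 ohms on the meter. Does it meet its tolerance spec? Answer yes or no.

yes

White → 9 (first significant figure)
White → 9 (second significant figure)
Yellow → 4 (third significant figure)
Orange → ×10^3 multiplier
Red → ±2% tolerance
994 × 1000 = 994000 Ω
Allowed range: 974120 Ω to 1013880 Ω.
1010000 ohms lies inside that range.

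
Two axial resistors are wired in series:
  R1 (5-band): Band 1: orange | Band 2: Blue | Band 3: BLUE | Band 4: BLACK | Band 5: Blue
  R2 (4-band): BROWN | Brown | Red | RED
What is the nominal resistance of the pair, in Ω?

R1: orange, blue, blue → 366; black ×1 → 366 Ω.
R2: brown, brown → 11; red ×10^2 → 1100 Ω.
Series: 366 + 1100 = 1466 Ω.

1466 Ω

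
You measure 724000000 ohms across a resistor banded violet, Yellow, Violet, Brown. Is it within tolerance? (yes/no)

no

Violet → 7 (first significant figure)
Yellow → 4 (second significant figure)
Violet → ×10^7 multiplier
Brown → ±1% tolerance
74 × 10000000 = 740000000 Ω
Allowed range: 732600000 Ω to 747400000 Ω.
724000000 ohms lies outside that range.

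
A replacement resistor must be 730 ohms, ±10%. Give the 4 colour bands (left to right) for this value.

violet, orange, brown, silver

730 Ω = 73 × 10^1.
7 → violet
3 → orange
Multiplier 10^1 → brown.
±10% tolerance → silver.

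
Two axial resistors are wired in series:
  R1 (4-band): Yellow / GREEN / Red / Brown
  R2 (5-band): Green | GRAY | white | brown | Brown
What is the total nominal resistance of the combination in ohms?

R1: yellow, green → 45; red ×10^2 → 4500 Ω.
R2: green, grey, white → 589; brown ×10 → 5890 Ω.
Series: 4500 + 5890 = 10390 Ω.

10390 Ω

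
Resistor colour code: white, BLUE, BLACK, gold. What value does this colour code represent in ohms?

96 Ω

White → 9 (first significant figure)
Blue → 6 (second significant figure)
Black → ×1 multiplier
96 × 1 = 96 Ω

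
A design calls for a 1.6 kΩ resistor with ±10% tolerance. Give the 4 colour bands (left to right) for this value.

brown, blue, red, silver

1600 Ω = 16 × 10^2.
1 → brown
6 → blue
Multiplier 10^2 → red.
±10% tolerance → silver.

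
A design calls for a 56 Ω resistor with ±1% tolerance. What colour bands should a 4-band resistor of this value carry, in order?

green, blue, black, brown

56 Ω = 56 × 10^0.
5 → green
6 → blue
Multiplier 10^0 → black.
±1% tolerance → brown.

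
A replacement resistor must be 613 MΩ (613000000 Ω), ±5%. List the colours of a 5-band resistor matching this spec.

613000000 Ω = 613 × 10^6.
6 → blue
1 → brown
3 → orange
Multiplier 10^6 → blue.
±5% tolerance → gold.

blue, brown, orange, blue, gold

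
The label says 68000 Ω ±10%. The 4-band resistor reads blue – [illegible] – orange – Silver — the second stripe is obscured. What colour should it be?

grey

68000 Ω = 68 × 10^3.
The second band gives digit 8 of the significand, and 8 is grey.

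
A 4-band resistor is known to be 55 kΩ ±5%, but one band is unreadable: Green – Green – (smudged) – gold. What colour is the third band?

orange

55000 Ω = 55 × 10^3.
The third band is the multiplier, 10^3, which is orange.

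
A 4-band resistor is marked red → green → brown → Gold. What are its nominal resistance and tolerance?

250 Ω ±5%

Red → 2 (first significant figure)
Green → 5 (second significant figure)
Brown → ×10 multiplier
Gold → ±5% tolerance
25 × 10 = 250 Ω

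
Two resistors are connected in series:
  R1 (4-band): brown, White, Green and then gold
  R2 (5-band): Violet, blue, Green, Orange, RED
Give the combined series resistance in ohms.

2665000 Ω

R1: brown, white → 19; green ×10^5 → 1900000 Ω.
R2: violet, blue, green → 765; orange ×10^3 → 765000 Ω.
Series: 1900000 + 765000 = 2665000 Ω.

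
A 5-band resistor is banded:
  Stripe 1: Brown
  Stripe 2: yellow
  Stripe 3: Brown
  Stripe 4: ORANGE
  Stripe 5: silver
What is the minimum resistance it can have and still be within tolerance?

Brown → 1 (first significant figure)
Yellow → 4 (second significant figure)
Brown → 1 (third significant figure)
Orange → ×10^3 multiplier
Silver → ±10% tolerance
141 × 1000 = 141000 Ω
Minimum = 141000 × (1 − 10/100) = 126900 Ω.

126900 Ω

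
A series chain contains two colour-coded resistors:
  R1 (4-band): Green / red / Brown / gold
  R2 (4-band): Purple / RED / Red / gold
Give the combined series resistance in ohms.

R1: green, red → 52; brown ×10 → 520 Ω.
R2: violet, red → 72; red ×10^2 → 7200 Ω.
Series: 520 + 7200 = 7720 Ω.

7720 Ω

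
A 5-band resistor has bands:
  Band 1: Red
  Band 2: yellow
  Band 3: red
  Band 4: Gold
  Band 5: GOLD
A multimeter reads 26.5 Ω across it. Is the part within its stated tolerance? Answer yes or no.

Red → 2 (first significant figure)
Yellow → 4 (second significant figure)
Red → 2 (third significant figure)
Gold → ×0.1 multiplier
Gold → ±5% tolerance
242 × 0.1 = 24.2 Ω
Allowed range: 22.99 Ω to 25.41 Ω.
26.5 Ω lies outside that range.

no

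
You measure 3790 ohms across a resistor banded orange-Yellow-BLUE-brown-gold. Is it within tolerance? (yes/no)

no

Orange → 3 (first significant figure)
Yellow → 4 (second significant figure)
Blue → 6 (third significant figure)
Brown → ×10 multiplier
Gold → ±5% tolerance
346 × 10 = 3460 Ω
Allowed range: 3287 Ω to 3633 Ω.
3790 ohms lies outside that range.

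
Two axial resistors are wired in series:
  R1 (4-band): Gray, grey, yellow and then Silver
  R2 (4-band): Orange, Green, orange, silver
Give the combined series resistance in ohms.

915000 Ω

R1: grey, grey → 88; yellow ×10^4 → 880000 Ω.
R2: orange, green → 35; orange ×10^3 → 35000 Ω.
Series: 880000 + 35000 = 915000 Ω.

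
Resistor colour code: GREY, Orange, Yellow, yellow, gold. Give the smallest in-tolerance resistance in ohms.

7923000 Ω

Grey → 8 (first significant figure)
Orange → 3 (second significant figure)
Yellow → 4 (third significant figure)
Yellow → ×10^4 multiplier
Gold → ±5% tolerance
834 × 10000 = 8340000 Ω
Smallest = 8340000 × (1 − 5/100) = 7923000 Ω.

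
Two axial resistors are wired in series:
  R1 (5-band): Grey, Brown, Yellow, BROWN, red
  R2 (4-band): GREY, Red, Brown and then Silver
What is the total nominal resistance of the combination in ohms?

8960 Ω

R1: grey, brown, yellow → 814; brown ×10 → 8140 Ω.
R2: grey, red → 82; brown ×10 → 820 Ω.
Series: 8140 + 820 = 8960 Ω.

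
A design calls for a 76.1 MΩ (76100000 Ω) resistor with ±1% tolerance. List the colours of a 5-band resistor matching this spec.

76100000 Ω = 761 × 10^5.
7 → violet
6 → blue
1 → brown
Multiplier 10^5 → green.
±1% tolerance → brown.

violet, blue, brown, green, brown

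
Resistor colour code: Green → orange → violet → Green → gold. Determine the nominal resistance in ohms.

Green → 5 (first significant figure)
Orange → 3 (second significant figure)
Violet → 7 (third significant figure)
Green → ×10^5 multiplier
537 × 100000 = 53700000 Ω

53700000 Ω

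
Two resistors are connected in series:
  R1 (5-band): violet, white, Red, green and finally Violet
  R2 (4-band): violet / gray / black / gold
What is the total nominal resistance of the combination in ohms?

R1: violet, white, red → 792; green ×10^5 → 79200000 Ω.
R2: violet, grey → 78; black ×1 → 78 Ω.
Series: 79200000 + 78 = 79200078 Ω.

79200078 Ω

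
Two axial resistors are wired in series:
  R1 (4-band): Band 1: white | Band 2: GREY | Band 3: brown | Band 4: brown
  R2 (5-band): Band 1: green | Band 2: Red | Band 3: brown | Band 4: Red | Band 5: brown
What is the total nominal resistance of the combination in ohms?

53080 Ω

R1: white, grey → 98; brown ×10 → 980 Ω.
R2: green, red, brown → 521; red ×10^2 → 52100 Ω.
Series: 980 + 52100 = 53080 Ω.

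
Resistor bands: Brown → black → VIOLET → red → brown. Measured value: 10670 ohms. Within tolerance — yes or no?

yes

Brown → 1 (first significant figure)
Black → 0 (second significant figure)
Violet → 7 (third significant figure)
Red → ×10^2 multiplier
Brown → ±1% tolerance
107 × 100 = 10700 Ω
Allowed range: 10593 Ω to 10807 Ω.
10670 ohms lies inside that range.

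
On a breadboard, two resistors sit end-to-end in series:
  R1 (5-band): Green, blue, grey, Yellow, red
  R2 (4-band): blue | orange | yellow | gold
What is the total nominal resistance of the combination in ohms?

6310000 Ω

R1: green, blue, grey → 568; yellow ×10^4 → 5680000 Ω.
R2: blue, orange → 63; yellow ×10^4 → 630000 Ω.
Series: 5680000 + 630000 = 6310000 Ω.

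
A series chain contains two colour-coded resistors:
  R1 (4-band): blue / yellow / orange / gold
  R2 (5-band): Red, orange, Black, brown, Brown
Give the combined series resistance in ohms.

R1: blue, yellow → 64; orange ×10^3 → 64000 Ω.
R2: red, orange, black → 230; brown ×10 → 2300 Ω.
Series: 64000 + 2300 = 66300 Ω.

66300 Ω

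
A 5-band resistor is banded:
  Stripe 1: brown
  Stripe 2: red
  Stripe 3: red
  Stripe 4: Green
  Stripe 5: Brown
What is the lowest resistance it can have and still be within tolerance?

Brown → 1 (first significant figure)
Red → 2 (second significant figure)
Red → 2 (third significant figure)
Green → ×10^5 multiplier
Brown → ±1% tolerance
122 × 100000 = 12200000 Ω
Lowest = 12200000 × (1 − 1/100) = 12078000 Ω.

12078000 Ω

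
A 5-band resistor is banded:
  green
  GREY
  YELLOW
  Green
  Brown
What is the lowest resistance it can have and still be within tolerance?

Green → 5 (first significant figure)
Grey → 8 (second significant figure)
Yellow → 4 (third significant figure)
Green → ×10^5 multiplier
Brown → ±1% tolerance
584 × 100000 = 58400000 Ω
Lowest = 58400000 × (1 − 1/100) = 57816000 Ω.

57816000 Ω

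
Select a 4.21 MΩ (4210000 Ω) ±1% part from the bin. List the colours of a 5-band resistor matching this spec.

yellow, red, brown, yellow, brown

4210000 Ω = 421 × 10^4.
4 → yellow
2 → red
1 → brown
Multiplier 10^4 → yellow.
±1% tolerance → brown.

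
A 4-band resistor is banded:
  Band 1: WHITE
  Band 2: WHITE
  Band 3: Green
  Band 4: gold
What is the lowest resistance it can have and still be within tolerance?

9405000 Ω

White → 9 (first significant figure)
White → 9 (second significant figure)
Green → ×10^5 multiplier
Gold → ±5% tolerance
99 × 100000 = 9900000 Ω
Lowest = 9900000 × (1 − 5/100) = 9405000 Ω.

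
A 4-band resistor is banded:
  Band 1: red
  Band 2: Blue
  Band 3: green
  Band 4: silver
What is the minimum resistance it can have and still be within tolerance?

2340000 Ω

Red → 2 (first significant figure)
Blue → 6 (second significant figure)
Green → ×10^5 multiplier
Silver → ±10% tolerance
26 × 100000 = 2600000 Ω
Minimum = 2600000 × (1 − 10/100) = 2340000 Ω.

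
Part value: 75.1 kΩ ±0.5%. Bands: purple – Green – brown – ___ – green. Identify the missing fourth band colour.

75100 Ω = 751 × 10^2.
The fourth band is the multiplier, 10^2, which is red.

red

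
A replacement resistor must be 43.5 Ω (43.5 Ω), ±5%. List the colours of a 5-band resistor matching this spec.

43.5 Ω = 435 × 10^-1.
4 → yellow
3 → orange
5 → green
Multiplier 10^-1 → gold.
±5% tolerance → gold.

yellow, orange, green, gold, gold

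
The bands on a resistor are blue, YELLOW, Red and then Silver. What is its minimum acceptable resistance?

Blue → 6 (first significant figure)
Yellow → 4 (second significant figure)
Red → ×10^2 multiplier
Silver → ±10% tolerance
64 × 100 = 6400 Ω
Minimum = 6400 × (1 − 10/100) = 5760 Ω.

5760 Ω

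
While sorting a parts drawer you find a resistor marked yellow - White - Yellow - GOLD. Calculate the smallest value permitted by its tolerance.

Yellow → 4 (first significant figure)
White → 9 (second significant figure)
Yellow → ×10^4 multiplier
Gold → ±5% tolerance
49 × 10000 = 490000 Ω
Smallest = 490000 × (1 − 5/100) = 465500 Ω.

465500 Ω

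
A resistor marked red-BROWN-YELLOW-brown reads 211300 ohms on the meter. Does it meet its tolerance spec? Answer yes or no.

yes

Red → 2 (first significant figure)
Brown → 1 (second significant figure)
Yellow → ×10^4 multiplier
Brown → ±1% tolerance
21 × 10000 = 210000 Ω
Allowed range: 207900 Ω to 212100 Ω.
211300 ohms lies inside that range.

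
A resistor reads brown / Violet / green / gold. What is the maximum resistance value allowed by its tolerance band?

1785000 Ω

Brown → 1 (first significant figure)
Violet → 7 (second significant figure)
Green → ×10^5 multiplier
Gold → ±5% tolerance
17 × 100000 = 1700000 Ω
Maximum = 1700000 × (1 + 5/100) = 1785000 Ω.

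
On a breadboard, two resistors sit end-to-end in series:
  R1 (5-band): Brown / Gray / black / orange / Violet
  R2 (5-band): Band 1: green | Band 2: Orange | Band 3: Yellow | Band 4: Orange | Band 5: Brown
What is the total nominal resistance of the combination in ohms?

714000 Ω

R1: brown, grey, black → 180; orange ×10^3 → 180000 Ω.
R2: green, orange, yellow → 534; orange ×10^3 → 534000 Ω.
Series: 180000 + 534000 = 714000 Ω.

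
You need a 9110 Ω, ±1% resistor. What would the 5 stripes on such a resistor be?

9110 Ω = 911 × 10^1.
9 → white
1 → brown
1 → brown
Multiplier 10^1 → brown.
±1% tolerance → brown.

white, brown, brown, brown, brown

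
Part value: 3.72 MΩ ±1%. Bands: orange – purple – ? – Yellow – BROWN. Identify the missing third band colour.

red

3720000 Ω = 372 × 10^4.
The third band gives digit 2 of the significand, and 2 is red.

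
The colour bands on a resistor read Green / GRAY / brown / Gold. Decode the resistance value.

Green → 5 (first significant figure)
Grey → 8 (second significant figure)
Brown → ×10 multiplier
58 × 10 = 580 Ω

580 Ω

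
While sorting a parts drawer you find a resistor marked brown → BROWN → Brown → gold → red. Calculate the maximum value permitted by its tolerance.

11.322 Ω

Brown → 1 (first significant figure)
Brown → 1 (second significant figure)
Brown → 1 (third significant figure)
Gold → ×0.1 multiplier
Red → ±2% tolerance
111 × 0.1 = 11.1 Ω
Maximum = 11.1 × (1 + 2/100) = 11.322 Ω.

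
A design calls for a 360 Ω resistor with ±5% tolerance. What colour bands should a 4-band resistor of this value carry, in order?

orange, blue, brown, gold

360 Ω = 36 × 10^1.
3 → orange
6 → blue
Multiplier 10^1 → brown.
±5% tolerance → gold.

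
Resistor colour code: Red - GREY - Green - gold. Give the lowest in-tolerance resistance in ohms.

2660000 Ω

Red → 2 (first significant figure)
Grey → 8 (second significant figure)
Green → ×10^5 multiplier
Gold → ±5% tolerance
28 × 100000 = 2800000 Ω
Lowest = 2800000 × (1 − 5/100) = 2660000 Ω.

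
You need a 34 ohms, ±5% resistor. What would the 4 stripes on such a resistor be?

34 Ω = 34 × 10^0.
3 → orange
4 → yellow
Multiplier 10^0 → black.
±5% tolerance → gold.

orange, yellow, black, gold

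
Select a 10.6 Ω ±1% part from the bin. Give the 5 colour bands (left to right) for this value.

10.6 Ω = 106 × 10^-1.
1 → brown
0 → black
6 → blue
Multiplier 10^-1 → gold.
±1% tolerance → brown.

brown, black, blue, gold, brown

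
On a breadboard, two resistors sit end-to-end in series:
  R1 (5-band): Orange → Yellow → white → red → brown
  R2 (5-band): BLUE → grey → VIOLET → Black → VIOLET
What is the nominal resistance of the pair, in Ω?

35587 Ω

R1: orange, yellow, white → 349; red ×10^2 → 34900 Ω.
R2: blue, grey, violet → 687; black ×1 → 687 Ω.
Series: 34900 + 687 = 35587 Ω.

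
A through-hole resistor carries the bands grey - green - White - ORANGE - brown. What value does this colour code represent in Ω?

Grey → 8 (first significant figure)
Green → 5 (second significant figure)
White → 9 (third significant figure)
Orange → ×10^3 multiplier
859 × 1000 = 859000 Ω

859000 Ω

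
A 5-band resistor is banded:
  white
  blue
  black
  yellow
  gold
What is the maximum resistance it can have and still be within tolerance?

White → 9 (first significant figure)
Blue → 6 (second significant figure)
Black → 0 (third significant figure)
Yellow → ×10^4 multiplier
Gold → ±5% tolerance
960 × 10000 = 9600000 Ω
Maximum = 9600000 × (1 + 5/100) = 10080000 Ω.

10080000 Ω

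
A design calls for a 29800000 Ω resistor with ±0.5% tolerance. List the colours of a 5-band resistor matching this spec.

red, white, grey, green, green

29800000 Ω = 298 × 10^5.
2 → red
9 → white
8 → grey
Multiplier 10^5 → green.
±0.5% tolerance → green.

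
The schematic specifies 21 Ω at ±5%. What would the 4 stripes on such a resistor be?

red, brown, black, gold

21 Ω = 21 × 10^0.
2 → red
1 → brown
Multiplier 10^0 → black.
±5% tolerance → gold.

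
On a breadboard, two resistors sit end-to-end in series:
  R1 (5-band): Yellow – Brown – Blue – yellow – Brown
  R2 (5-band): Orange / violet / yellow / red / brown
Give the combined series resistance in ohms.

4197400 Ω

R1: yellow, brown, blue → 416; yellow ×10^4 → 4160000 Ω.
R2: orange, violet, yellow → 374; red ×10^2 → 37400 Ω.
Series: 4160000 + 37400 = 4197400 Ω.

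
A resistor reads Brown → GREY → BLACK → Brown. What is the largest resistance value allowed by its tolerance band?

18.18 Ω

Brown → 1 (first significant figure)
Grey → 8 (second significant figure)
Black → ×1 multiplier
Brown → ±1% tolerance
18 × 1 = 18 Ω
Largest = 18 × (1 + 1/100) = 18.18 Ω.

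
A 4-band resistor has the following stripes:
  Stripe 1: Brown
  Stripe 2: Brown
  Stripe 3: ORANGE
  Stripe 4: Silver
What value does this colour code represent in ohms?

11000 Ω

Brown → 1 (first significant figure)
Brown → 1 (second significant figure)
Orange → ×10^3 multiplier
11 × 1000 = 11000 Ω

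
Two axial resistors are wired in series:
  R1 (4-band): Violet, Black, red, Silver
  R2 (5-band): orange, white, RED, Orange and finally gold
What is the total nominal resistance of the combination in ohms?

399000 Ω

R1: violet, black → 70; red ×10^2 → 7000 Ω.
R2: orange, white, red → 392; orange ×10^3 → 392000 Ω.
Series: 7000 + 392000 = 399000 Ω.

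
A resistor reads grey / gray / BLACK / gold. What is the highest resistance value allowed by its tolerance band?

Grey → 8 (first significant figure)
Grey → 8 (second significant figure)
Black → ×1 multiplier
Gold → ±5% tolerance
88 × 1 = 88 Ω
Highest = 88 × (1 + 5/100) = 92.4 Ω.

92.4 Ω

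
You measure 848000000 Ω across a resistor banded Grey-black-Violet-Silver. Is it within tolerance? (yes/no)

Grey → 8 (first significant figure)
Black → 0 (second significant figure)
Violet → ×10^7 multiplier
Silver → ±10% tolerance
80 × 10000000 = 800000000 Ω
Allowed range: 720000000 Ω to 880000000 Ω.
848000000 Ω lies inside that range.

yes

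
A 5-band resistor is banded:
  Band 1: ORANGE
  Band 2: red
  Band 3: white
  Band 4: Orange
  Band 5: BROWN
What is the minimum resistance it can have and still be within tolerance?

Orange → 3 (first significant figure)
Red → 2 (second significant figure)
White → 9 (third significant figure)
Orange → ×10^3 multiplier
Brown → ±1% tolerance
329 × 1000 = 329000 Ω
Minimum = 329000 × (1 − 1/100) = 325710 Ω.

325710 Ω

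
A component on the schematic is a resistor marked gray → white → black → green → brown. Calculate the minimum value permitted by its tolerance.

Grey → 8 (first significant figure)
White → 9 (second significant figure)
Black → 0 (third significant figure)
Green → ×10^5 multiplier
Brown → ±1% tolerance
890 × 100000 = 89000000 Ω
Minimum = 89000000 × (1 − 1/100) = 88110000 Ω.

88110000 Ω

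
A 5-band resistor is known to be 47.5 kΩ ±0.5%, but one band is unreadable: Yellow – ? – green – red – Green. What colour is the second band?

violet

47500 Ω = 475 × 10^2.
The second band gives digit 7 of the significand, and 7 is violet.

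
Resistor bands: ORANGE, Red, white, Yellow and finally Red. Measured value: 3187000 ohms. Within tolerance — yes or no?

Orange → 3 (first significant figure)
Red → 2 (second significant figure)
White → 9 (third significant figure)
Yellow → ×10^4 multiplier
Red → ±2% tolerance
329 × 10000 = 3290000 Ω
Allowed range: 3224200 Ω to 3355800 Ω.
3187000 ohms lies outside that range.

no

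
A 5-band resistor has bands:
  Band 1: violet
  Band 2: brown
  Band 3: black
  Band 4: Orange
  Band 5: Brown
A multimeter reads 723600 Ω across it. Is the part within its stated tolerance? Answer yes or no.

no

Violet → 7 (first significant figure)
Brown → 1 (second significant figure)
Black → 0 (third significant figure)
Orange → ×10^3 multiplier
Brown → ±1% tolerance
710 × 1000 = 710000 Ω
Allowed range: 702900 Ω to 717100 Ω.
723600 Ω lies outside that range.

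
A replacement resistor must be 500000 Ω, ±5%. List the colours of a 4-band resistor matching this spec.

500000 Ω = 50 × 10^4.
5 → green
0 → black
Multiplier 10^4 → yellow.
±5% tolerance → gold.

green, black, yellow, gold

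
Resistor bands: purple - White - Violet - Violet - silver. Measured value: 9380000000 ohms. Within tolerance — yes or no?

Violet → 7 (first significant figure)
White → 9 (second significant figure)
Violet → 7 (third significant figure)
Violet → ×10^7 multiplier
Silver → ±10% tolerance
797 × 10000000 = 7970000000 Ω
Allowed range: 7173000000 Ω to 8767000000 Ω.
9380000000 ohms lies outside that range.

no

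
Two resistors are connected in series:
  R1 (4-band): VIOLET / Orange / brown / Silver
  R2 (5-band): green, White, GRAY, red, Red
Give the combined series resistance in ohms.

60530 Ω

R1: violet, orange → 73; brown ×10 → 730 Ω.
R2: green, white, grey → 598; red ×10^2 → 59800 Ω.
Series: 730 + 59800 = 60530 Ω.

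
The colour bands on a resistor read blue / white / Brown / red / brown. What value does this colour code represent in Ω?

69100 Ω

Blue → 6 (first significant figure)
White → 9 (second significant figure)
Brown → 1 (third significant figure)
Red → ×10^2 multiplier
691 × 100 = 69100 Ω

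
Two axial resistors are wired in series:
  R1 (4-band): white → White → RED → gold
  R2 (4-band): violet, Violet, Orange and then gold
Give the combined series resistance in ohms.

R1: white, white → 99; red ×10^2 → 9900 Ω.
R2: violet, violet → 77; orange ×10^3 → 77000 Ω.
Series: 9900 + 77000 = 86900 Ω.

86900 Ω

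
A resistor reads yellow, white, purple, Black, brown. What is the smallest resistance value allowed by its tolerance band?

492.03 Ω

Yellow → 4 (first significant figure)
White → 9 (second significant figure)
Violet → 7 (third significant figure)
Black → ×1 multiplier
Brown → ±1% tolerance
497 × 1 = 497 Ω
Smallest = 497 × (1 − 1/100) = 492.03 Ω.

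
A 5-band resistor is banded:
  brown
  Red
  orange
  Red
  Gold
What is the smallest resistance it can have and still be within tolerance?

11685 Ω

Brown → 1 (first significant figure)
Red → 2 (second significant figure)
Orange → 3 (third significant figure)
Red → ×10^2 multiplier
Gold → ±5% tolerance
123 × 100 = 12300 Ω
Smallest = 12300 × (1 − 5/100) = 11685 Ω.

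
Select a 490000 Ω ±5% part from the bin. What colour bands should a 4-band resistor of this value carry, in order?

yellow, white, yellow, gold

490000 Ω = 49 × 10^4.
4 → yellow
9 → white
Multiplier 10^4 → yellow.
±5% tolerance → gold.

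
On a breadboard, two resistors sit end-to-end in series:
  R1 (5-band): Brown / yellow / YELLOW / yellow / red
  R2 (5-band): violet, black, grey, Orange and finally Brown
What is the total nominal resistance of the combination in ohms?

R1: brown, yellow, yellow → 144; yellow ×10^4 → 1440000 Ω.
R2: violet, black, grey → 708; orange ×10^3 → 708000 Ω.
Series: 1440000 + 708000 = 2148000 Ω.

2148000 Ω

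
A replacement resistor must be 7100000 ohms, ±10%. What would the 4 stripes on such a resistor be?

7100000 Ω = 71 × 10^5.
7 → violet
1 → brown
Multiplier 10^5 → green.
±10% tolerance → silver.

violet, brown, green, silver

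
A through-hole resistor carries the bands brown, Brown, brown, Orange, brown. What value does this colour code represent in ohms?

111000 Ω

Brown → 1 (first significant figure)
Brown → 1 (second significant figure)
Brown → 1 (third significant figure)
Orange → ×10^3 multiplier
111 × 1000 = 111000 Ω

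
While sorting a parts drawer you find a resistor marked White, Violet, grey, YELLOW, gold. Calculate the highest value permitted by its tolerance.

10269000 Ω

White → 9 (first significant figure)
Violet → 7 (second significant figure)
Grey → 8 (third significant figure)
Yellow → ×10^4 multiplier
Gold → ±5% tolerance
978 × 10000 = 9780000 Ω
Highest = 9780000 × (1 + 5/100) = 10269000 Ω.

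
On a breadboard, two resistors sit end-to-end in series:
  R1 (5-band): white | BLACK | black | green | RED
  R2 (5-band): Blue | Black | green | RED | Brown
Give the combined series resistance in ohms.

90060500 Ω

R1: white, black, black → 900; green ×10^5 → 90000000 Ω.
R2: blue, black, green → 605; red ×10^2 → 60500 Ω.
Series: 90000000 + 60500 = 90060500 Ω.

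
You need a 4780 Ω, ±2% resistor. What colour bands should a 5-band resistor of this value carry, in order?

yellow, violet, grey, brown, red

4780 Ω = 478 × 10^1.
4 → yellow
7 → violet
8 → grey
Multiplier 10^1 → brown.
±2% tolerance → red.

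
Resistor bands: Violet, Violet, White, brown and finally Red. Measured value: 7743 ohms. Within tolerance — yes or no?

yes

Violet → 7 (first significant figure)
Violet → 7 (second significant figure)
White → 9 (third significant figure)
Brown → ×10 multiplier
Red → ±2% tolerance
779 × 10 = 7790 Ω
Allowed range: 7634.2 Ω to 7945.8 Ω.
7743 ohms lies inside that range.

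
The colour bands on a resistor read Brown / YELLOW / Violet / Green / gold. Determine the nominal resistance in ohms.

14700000 Ω

Brown → 1 (first significant figure)
Yellow → 4 (second significant figure)
Violet → 7 (third significant figure)
Green → ×10^5 multiplier
147 × 100000 = 14700000 Ω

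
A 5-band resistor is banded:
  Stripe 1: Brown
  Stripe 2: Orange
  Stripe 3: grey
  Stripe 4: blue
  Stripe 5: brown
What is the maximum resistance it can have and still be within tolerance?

Brown → 1 (first significant figure)
Orange → 3 (second significant figure)
Grey → 8 (third significant figure)
Blue → ×10^6 multiplier
Brown → ±1% tolerance
138 × 1000000 = 138000000 Ω
Maximum = 138000000 × (1 + 1/100) = 139380000 Ω.

139380000 Ω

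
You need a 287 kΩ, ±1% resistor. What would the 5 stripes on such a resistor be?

287000 Ω = 287 × 10^3.
2 → red
8 → grey
7 → violet
Multiplier 10^3 → orange.
±1% tolerance → brown.

red, grey, violet, orange, brown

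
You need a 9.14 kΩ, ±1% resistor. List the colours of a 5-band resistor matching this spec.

9140 Ω = 914 × 10^1.
9 → white
1 → brown
4 → yellow
Multiplier 10^1 → brown.
±1% tolerance → brown.

white, brown, yellow, brown, brown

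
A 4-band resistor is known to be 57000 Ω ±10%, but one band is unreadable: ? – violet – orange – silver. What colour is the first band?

57000 Ω = 57 × 10^3.
The first band gives digit 5 of the significand, and 5 is green.

green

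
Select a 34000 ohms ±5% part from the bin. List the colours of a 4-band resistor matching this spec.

orange, yellow, orange, gold

34000 Ω = 34 × 10^3.
3 → orange
4 → yellow
Multiplier 10^3 → orange.
±5% tolerance → gold.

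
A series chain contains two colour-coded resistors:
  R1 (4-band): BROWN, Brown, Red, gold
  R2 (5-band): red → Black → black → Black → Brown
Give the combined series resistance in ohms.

R1: brown, brown → 11; red ×10^2 → 1100 Ω.
R2: red, black, black → 200; black ×1 → 200 Ω.
Series: 1100 + 200 = 1300 Ω.

1300 Ω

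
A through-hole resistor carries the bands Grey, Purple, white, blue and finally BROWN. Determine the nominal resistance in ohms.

Grey → 8 (first significant figure)
Violet → 7 (second significant figure)
White → 9 (third significant figure)
Blue → ×10^6 multiplier
879 × 1000000 = 879000000 Ω

879000000 Ω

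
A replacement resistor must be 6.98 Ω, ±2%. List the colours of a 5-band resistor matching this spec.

6.98 Ω = 698 × 10^-2.
6 → blue
9 → white
8 → grey
Multiplier 10^-2 → silver.
±2% tolerance → red.

blue, white, grey, silver, red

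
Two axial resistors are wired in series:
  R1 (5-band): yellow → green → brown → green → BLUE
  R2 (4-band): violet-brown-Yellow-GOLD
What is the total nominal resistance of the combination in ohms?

R1: yellow, green, brown → 451; green ×10^5 → 45100000 Ω.
R2: violet, brown → 71; yellow ×10^4 → 710000 Ω.
Series: 45100000 + 710000 = 45810000 Ω.

45810000 Ω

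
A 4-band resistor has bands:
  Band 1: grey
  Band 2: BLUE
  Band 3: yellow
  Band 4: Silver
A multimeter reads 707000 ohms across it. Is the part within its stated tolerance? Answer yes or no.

no

Grey → 8 (first significant figure)
Blue → 6 (second significant figure)
Yellow → ×10^4 multiplier
Silver → ±10% tolerance
86 × 10000 = 860000 Ω
Allowed range: 774000 Ω to 946000 Ω.
707000 ohms lies outside that range.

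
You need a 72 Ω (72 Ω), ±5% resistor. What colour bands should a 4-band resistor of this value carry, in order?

72 Ω = 72 × 10^0.
7 → violet
2 → red
Multiplier 10^0 → black.
±5% tolerance → gold.

violet, red, black, gold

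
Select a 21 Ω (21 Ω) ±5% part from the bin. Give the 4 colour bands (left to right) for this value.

red, brown, black, gold

21 Ω = 21 × 10^0.
2 → red
1 → brown
Multiplier 10^0 → black.
±5% tolerance → gold.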